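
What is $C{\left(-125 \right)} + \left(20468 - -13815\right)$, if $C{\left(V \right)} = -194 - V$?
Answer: $34214$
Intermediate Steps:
$C{\left(-125 \right)} + \left(20468 - -13815\right) = \left(-194 - -125\right) + \left(20468 - -13815\right) = \left(-194 + 125\right) + \left(20468 + 13815\right) = -69 + 34283 = 34214$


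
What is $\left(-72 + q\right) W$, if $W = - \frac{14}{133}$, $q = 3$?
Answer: $\frac{138}{19} \approx 7.2632$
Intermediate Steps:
$W = - \frac{2}{19}$ ($W = \left(-14\right) \frac{1}{133} = - \frac{2}{19} \approx -0.10526$)
$\left(-72 + q\right) W = \left(-72 + 3\right) \left(- \frac{2}{19}\right) = \left(-69\right) \left(- \frac{2}{19}\right) = \frac{138}{19}$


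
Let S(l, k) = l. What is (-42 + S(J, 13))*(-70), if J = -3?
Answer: 3150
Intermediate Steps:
(-42 + S(J, 13))*(-70) = (-42 - 3)*(-70) = -45*(-70) = 3150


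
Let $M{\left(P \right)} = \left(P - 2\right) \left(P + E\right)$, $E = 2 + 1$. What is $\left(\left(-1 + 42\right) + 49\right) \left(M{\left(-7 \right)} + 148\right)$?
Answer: $16560$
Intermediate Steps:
$E = 3$
$M{\left(P \right)} = \left(-2 + P\right) \left(3 + P\right)$ ($M{\left(P \right)} = \left(P - 2\right) \left(P + 3\right) = \left(-2 + P\right) \left(3 + P\right)$)
$\left(\left(-1 + 42\right) + 49\right) \left(M{\left(-7 \right)} + 148\right) = \left(\left(-1 + 42\right) + 49\right) \left(\left(-6 - 7 + \left(-7\right)^{2}\right) + 148\right) = \left(41 + 49\right) \left(\left(-6 - 7 + 49\right) + 148\right) = 90 \left(36 + 148\right) = 90 \cdot 184 = 16560$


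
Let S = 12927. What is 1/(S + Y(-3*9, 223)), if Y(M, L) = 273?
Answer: 1/13200 ≈ 7.5758e-5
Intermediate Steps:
1/(S + Y(-3*9, 223)) = 1/(12927 + 273) = 1/13200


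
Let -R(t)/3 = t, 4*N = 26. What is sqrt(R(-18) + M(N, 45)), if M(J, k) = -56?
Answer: I*sqrt(2) ≈ 1.4142*I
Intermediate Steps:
N = 13/2 (N = (1/4)*26 = 13/2 ≈ 6.5000)
R(t) = -3*t
sqrt(R(-18) + M(N, 45)) = sqrt(-3*(-18) - 56) = sqrt(54 - 56) = sqrt(-2) = I*sqrt(2)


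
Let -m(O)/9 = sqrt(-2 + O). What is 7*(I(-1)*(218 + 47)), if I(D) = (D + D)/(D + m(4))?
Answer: -530/23 + 4770*sqrt(2)/23 ≈ 270.25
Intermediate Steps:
m(O) = -9*sqrt(-2 + O)
I(D) = 2*D/(D - 9*sqrt(2)) (I(D) = (D + D)/(D - 9*sqrt(-2 + 4)) = (2*D)/(D - 9*sqrt(2)) = 2*D/(D - 9*sqrt(2)))
7*(I(-1)*(218 + 47)) = 7*((2*(-1)/(-1 - 9*sqrt(2)))*(218 + 47)) = 7*(-2/(-1 - 9*sqrt(2))*265) = 7*(-530/(-1 - 9*sqrt(2))) = -3710/(-1 - 9*sqrt(2))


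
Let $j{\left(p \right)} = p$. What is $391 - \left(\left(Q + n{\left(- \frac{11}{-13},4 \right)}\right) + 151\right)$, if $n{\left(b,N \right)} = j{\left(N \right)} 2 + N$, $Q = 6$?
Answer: $222$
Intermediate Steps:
$n{\left(b,N \right)} = 3 N$ ($n{\left(b,N \right)} = N 2 + N = 2 N + N = 3 N$)
$391 - \left(\left(Q + n{\left(- \frac{11}{-13},4 \right)}\right) + 151\right) = 391 - \left(\left(6 + 3 \cdot 4\right) + 151\right) = 391 - \left(\left(6 + 12\right) + 151\right) = 391 - \left(18 + 151\right) = 391 - 169 = 222$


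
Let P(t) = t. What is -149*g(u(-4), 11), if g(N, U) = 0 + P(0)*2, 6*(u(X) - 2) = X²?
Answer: 0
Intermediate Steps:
u(X) = 2 + X²/6
g(N, U) = 0 (g(N, U) = 0 + 0*2 = 0 + 0 = 0)
-149*g(u(-4), 11) = -149*0 = 0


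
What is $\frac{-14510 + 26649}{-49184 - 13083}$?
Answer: $- \frac{12139}{62267} \approx -0.19495$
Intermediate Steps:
$\frac{-14510 + 26649}{-49184 - 13083} = \frac{12139}{-62267} = 12139 \left(- \frac{1}{62267}\right) = - \frac{12139}{62267}$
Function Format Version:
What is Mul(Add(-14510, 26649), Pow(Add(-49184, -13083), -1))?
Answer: Rational(-12139, 62267) ≈ -0.19495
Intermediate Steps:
Mul(Add(-14510, 26649), Pow(Add(-49184, -13083), -1)) = Mul(12139, Pow(-62267, -1)) = Mul(12139, Rational(-1, 62267)) = Rational(-12139, 62267)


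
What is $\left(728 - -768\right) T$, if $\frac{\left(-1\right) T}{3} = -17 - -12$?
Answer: $22440$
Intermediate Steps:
$T = 15$ ($T = - 3 \left(-17 - -12\right) = - 3 \left(-17 + 12\right) = \left(-3\right) \left(-5\right) = 15$)
$\left(728 - -768\right) T = \left(728 - -768\right) 15 = \left(728 + 768\right) 15 = 1496 \cdot 15 = 22440$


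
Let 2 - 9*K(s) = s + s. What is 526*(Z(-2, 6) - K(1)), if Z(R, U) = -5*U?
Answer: -15780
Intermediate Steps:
K(s) = 2/9 - 2*s/9 (K(s) = 2/9 - (s + s)/9 = 2/9 - 2*s/9)
526*(Z(-2, 6) - K(1)) = 526*(-5*6 - (2/9 - 2/9*1)) = 526*(-30 - (2/9 - 2/9)) = 526*(-30 - 1*0) = 526*(-30 + 0) = 526*(-30) = -15780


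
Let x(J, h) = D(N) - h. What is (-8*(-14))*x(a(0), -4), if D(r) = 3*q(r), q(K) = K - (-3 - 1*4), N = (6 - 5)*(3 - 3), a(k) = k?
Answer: 2800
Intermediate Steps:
N = 0 (N = 1*0 = 0)
q(K) = 7 + K (q(K) = K - (-3 - 4) = K - 1*(-7) = K + 7 = 7 + K)
D(r) = 21 + 3*r (D(r) = 3*(7 + r) = 21 + 3*r)
x(J, h) = 21 - h (x(J, h) = (21 + 3*0) - h = (21 + 0) - h = 21 - h)
(-8*(-14))*x(a(0), -4) = (-8*(-14))*(21 - 1*(-4)) = 112*(21 + 4) = 112*25 = 2800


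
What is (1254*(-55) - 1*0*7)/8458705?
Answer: -726/89039 ≈ -0.0081537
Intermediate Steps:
(1254*(-55) - 1*0*7)/8458705 = (-68970 + 0*7)*(1/8458705) = (-68970 + 0)*(1/8458705) = -68970*1/8458705 = -726/89039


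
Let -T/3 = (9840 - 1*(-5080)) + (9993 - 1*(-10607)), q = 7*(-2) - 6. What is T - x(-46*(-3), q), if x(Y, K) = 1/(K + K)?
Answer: -4262399/40 ≈ -1.0656e+5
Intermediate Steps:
q = -20 (q = -14 - 6 = -20)
T = -106560 (T = -3*((9840 - 1*(-5080)) + (9993 - 1*(-10607))) = -3*((9840 + 5080) + (9993 + 10607)) = -3*(14920 + 20600) = -3*35520 = -106560)
x(Y, K) = 1/(2*K)
T - x(-46*(-3), q) = -106560 - 1/(2*(-20)) = -106560 - (-1)/(2*20) = -106560 - 1*(-1/40) = -106560 + 1/40 = -4262399/40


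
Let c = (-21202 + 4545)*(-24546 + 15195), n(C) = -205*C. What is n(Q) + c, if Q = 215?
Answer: 155715532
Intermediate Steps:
c = 155759607 (c = -16657*(-9351) = 155759607)
n(Q) + c = -205*215 + 155759607 = -44075 + 155759607 = 155715532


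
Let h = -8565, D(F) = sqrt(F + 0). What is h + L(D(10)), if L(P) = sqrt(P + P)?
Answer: -8565 + 2**(3/4)*5**(1/4) ≈ -8562.5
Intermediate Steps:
D(F) = sqrt(F)
L(P) = sqrt(2)*sqrt(P) (L(P) = sqrt(2*P) = sqrt(2)*sqrt(P))
h + L(D(10)) = -8565 + sqrt(2)*sqrt(sqrt(10)) = -8565 + sqrt(2)*10**(1/4) = -8565 + 2**(3/4)*5**(1/4)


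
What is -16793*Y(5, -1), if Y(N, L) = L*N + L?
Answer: 100758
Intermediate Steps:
Y(N, L) = L + L*N
-16793*Y(5, -1) = -(-16793)*(1 + 5) = -(-16793)*6 = -16793*(-6) = 100758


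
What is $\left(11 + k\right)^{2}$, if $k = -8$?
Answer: $9$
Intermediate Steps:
$\left(11 + k\right)^{2} = \left(11 - 8\right)^{2} = 3^{2} = 9$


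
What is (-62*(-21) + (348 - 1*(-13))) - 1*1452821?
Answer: -1451158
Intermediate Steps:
(-62*(-21) + (348 - 1*(-13))) - 1*1452821 = (1302 + (348 + 13)) - 1452821 = (1302 + 361) - 1452821 = 1663 - 1452821 = -1451158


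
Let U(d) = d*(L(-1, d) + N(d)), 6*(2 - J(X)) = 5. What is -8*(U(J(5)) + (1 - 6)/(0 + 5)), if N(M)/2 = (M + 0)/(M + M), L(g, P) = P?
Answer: -110/9 ≈ -12.222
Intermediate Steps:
N(M) = 1 (N(M) = 2*((M + 0)/(M + M)) = 2*(M/((2*M))) = 2*(M*(1/(2*M))) = 2*(½) = 1)
J(X) = 7/6 (J(X) = 2 - ⅙*5 = 2 - ⅚ = 7/6)
U(d) = d*(1 + d) (U(d) = d*(d + 1) = d*(1 + d))
-8*(U(J(5)) + (1 - 6)/(0 + 5)) = -8*(7*(1 + 7/6)/6 + (1 - 6)/(0 + 5)) = -8*((7/6)*(13/6) - 5/5) = -8*(91/36 - 5*⅕) = -8*(91/36 - 1) = -8*55/36 = -110/9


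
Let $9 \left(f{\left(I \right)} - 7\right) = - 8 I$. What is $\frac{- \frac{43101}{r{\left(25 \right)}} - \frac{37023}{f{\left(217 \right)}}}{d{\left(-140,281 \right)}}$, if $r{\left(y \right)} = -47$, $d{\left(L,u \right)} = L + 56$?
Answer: $- \frac{298533}{22466} \approx -13.288$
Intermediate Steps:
$d{\left(L,u \right)} = 56 + L$
$f{\left(I \right)} = 7 - \frac{8 I}{9}$ ($f{\left(I \right)} = 7 + \frac{\left(-8\right) I}{9} = 7 - \frac{8 I}{9}$)
$\frac{- \frac{43101}{r{\left(25 \right)}} - \frac{37023}{f{\left(217 \right)}}}{d{\left(-140,281 \right)}} = \frac{- \frac{43101}{-47} - \frac{37023}{7 - \frac{1736}{9}}}{56 - 140} = \frac{\left(-43101\right) \left(- \frac{1}{47}\right) - \frac{37023}{7 - \frac{1736}{9}}}{-84} = \left(\frac{43101}{47} - \frac{37023}{- \frac{1673}{9}}\right) \left(- \frac{1}{84}\right) = \left(\frac{43101}{47} - - \frac{47601}{239}\right) \left(- \frac{1}{84}\right) = \left(\frac{43101}{47} + \frac{47601}{239}\right) \left(- \frac{1}{84}\right) = \frac{12538386}{11233} \left(- \frac{1}{84}\right) = - \frac{298533}{22466}$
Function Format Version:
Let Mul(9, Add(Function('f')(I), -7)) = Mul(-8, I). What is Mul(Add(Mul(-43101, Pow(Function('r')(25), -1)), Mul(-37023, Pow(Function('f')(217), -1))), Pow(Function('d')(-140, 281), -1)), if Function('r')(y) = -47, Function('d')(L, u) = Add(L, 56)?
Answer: Rational(-298533, 22466) ≈ -13.288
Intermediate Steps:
Function('d')(L, u) = Add(56, L)
Function('f')(I) = Add(7, Mul(Rational(-8, 9), I)) (Function('f')(I) = Add(7, Mul(Rational(1, 9), Mul(-8, I))) = Add(7, Mul(Rational(-8, 9), I)))
Mul(Add(Mul(-43101, Pow(Function('r')(25), -1)), Mul(-37023, Pow(Function('f')(217), -1))), Pow(Function('d')(-140, 281), -1)) = Mul(Add(Mul(-43101, Pow(-47, -1)), Mul(-37023, Pow(Add(7, Mul(Rational(-8, 9), 217)), -1))), Pow(Add(56, -140), -1)) = Mul(Add(Mul(-43101, Rational(-1, 47)), Mul(-37023, Pow(Add(7, Rational(-1736, 9)), -1))), Pow(-84, -1)) = Mul(Add(Rational(43101, 47), Mul(-37023, Pow(Rational(-1673, 9), -1))), Rational(-1, 84)) = Mul(Add(Rational(43101, 47), Mul(-37023, Rational(-9, 1673))), Rational(-1, 84)) = Mul(Add(Rational(43101, 47), Rational(47601, 239)), Rational(-1, 84)) = Mul(Rational(12538386, 11233), Rational(-1, 84)) = Rational(-298533, 22466)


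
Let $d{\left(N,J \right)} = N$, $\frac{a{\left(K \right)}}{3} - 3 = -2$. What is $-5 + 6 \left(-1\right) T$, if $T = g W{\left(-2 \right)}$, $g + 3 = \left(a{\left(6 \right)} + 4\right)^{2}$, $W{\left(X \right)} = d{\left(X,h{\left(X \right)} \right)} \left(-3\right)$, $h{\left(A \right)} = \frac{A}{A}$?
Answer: $-1661$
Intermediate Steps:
$a{\left(K \right)} = 3$ ($a{\left(K \right)} = 9 + 3 \left(-2\right) = 9 - 6 = 3$)
$h{\left(A \right)} = 1$
$W{\left(X \right)} = - 3 X$ ($W{\left(X \right)} = X \left(-3\right) = - 3 X$)
$g = 46$ ($g = -3 + \left(3 + 4\right)^{2} = -3 + 7^{2} = -3 + 49 = 46$)
$T = 276$ ($T = 46 \left(\left(-3\right) \left(-2\right)\right) = 46 \cdot 6 = 276$)
$-5 + 6 \left(-1\right) T = -5 + 6 \left(-1\right) 276 = -5 - 1656 = -1661$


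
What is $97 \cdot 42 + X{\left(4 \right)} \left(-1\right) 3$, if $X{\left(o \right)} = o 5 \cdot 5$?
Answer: $3774$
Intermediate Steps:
$X{\left(o \right)} = 25 o$ ($X{\left(o \right)} = 5 o 5 = 25 o$)
$97 \cdot 42 + X{\left(4 \right)} \left(-1\right) 3 = 97 \cdot 42 + 25 \cdot 4 \left(-1\right) 3 = 4074 + 100 \left(-1\right) 3 = 4074 - 300 = 3774$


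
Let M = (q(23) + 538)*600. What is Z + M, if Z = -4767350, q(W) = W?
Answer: -4430750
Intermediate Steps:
M = 336600 (M = (23 + 538)*600 = 561*600 = 336600)
Z + M = -4767350 + 336600 = -4430750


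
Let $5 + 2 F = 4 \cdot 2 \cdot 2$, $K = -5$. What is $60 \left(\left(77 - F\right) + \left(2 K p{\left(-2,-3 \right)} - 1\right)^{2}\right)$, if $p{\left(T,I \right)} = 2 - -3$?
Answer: $160350$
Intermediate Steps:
$F = \frac{11}{2}$ ($F = - \frac{5}{2} + \frac{4 \cdot 2 \cdot 2}{2} = - \frac{5}{2} + \frac{8 \cdot 2}{2} = - \frac{5}{2} + \frac{1}{2} \cdot 16 = - \frac{5}{2} + 8 = \frac{11}{2} \approx 5.5$)
$p{\left(T,I \right)} = 5$ ($p{\left(T,I \right)} = 2 + 3 = 5$)
$60 \left(\left(77 - F\right) + \left(2 K p{\left(-2,-3 \right)} - 1\right)^{2}\right) = 60 \left(\left(77 - \frac{11}{2}\right) + \left(2 \left(-5\right) 5 - 1\right)^{2}\right) = 60 \left(\left(77 - \frac{11}{2}\right) + \left(\left(-10\right) 5 - 1\right)^{2}\right) = 60 \left(\frac{143}{2} + \left(-50 - 1\right)^{2}\right) = 60 \left(\frac{143}{2} + \left(-51\right)^{2}\right) = 60 \left(\frac{143}{2} + 2601\right) = 60 \cdot \frac{5345}{2} = 160350$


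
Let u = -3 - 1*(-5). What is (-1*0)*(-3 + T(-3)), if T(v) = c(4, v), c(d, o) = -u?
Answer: 0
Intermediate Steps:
u = 2 (u = -3 + 5 = 2)
c(d, o) = -2 (c(d, o) = -1*2 = -2)
T(v) = -2
(-1*0)*(-3 + T(-3)) = (-1*0)*(-3 - 2) = 0*(-5) = 0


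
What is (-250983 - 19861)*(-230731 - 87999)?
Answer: 86326108120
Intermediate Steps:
(-250983 - 19861)*(-230731 - 87999) = -270844*(-318730) = 86326108120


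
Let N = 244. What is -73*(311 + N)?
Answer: -40515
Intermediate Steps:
-73*(311 + N) = -73*(311 + 244) = -73*555 = -40515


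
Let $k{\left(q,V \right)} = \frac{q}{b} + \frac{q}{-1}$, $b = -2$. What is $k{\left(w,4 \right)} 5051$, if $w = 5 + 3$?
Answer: $-60612$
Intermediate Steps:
$w = 8$
$k{\left(q,V \right)} = - \frac{3 q}{2}$ ($k{\left(q,V \right)} = \frac{q}{-2} + \frac{q}{-1} = q \left(- \frac{1}{2}\right) + q \left(-1\right) = - \frac{q}{2} - q = - \frac{3 q}{2}$)
$k{\left(w,4 \right)} 5051 = \left(- \frac{3}{2}\right) 8 \cdot 5051 = \left(-12\right) 5051 = -60612$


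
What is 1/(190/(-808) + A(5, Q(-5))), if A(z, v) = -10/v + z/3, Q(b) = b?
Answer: 1212/4159 ≈ 0.29142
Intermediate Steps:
A(z, v) = -10/v + z/3 (A(z, v) = -10/v + z*(1/3) = -10/v + z/3)
1/(190/(-808) + A(5, Q(-5))) = 1/(190/(-808) + (-10/(-5) + (1/3)*5)) = 1/(190*(-1/808) + (-10*(-1/5) + 5/3)) = 1/(-95/404 + (2 + 5/3)) = 1/(-95/404 + 11/3) = 1/(4159/1212) = 1212/4159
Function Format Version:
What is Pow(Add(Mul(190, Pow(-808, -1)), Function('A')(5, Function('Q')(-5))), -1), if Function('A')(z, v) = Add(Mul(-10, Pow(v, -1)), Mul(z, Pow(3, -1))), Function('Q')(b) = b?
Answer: Rational(1212, 4159) ≈ 0.29142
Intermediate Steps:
Function('A')(z, v) = Add(Mul(-10, Pow(v, -1)), Mul(Rational(1, 3), z)) (Function('A')(z, v) = Add(Mul(-10, Pow(v, -1)), Mul(z, Rational(1, 3))) = Add(Mul(-10, Pow(v, -1)), Mul(Rational(1, 3), z)))
Pow(Add(Mul(190, Pow(-808, -1)), Function('A')(5, Function('Q')(-5))), -1) = Pow(Add(Mul(190, Pow(-808, -1)), Add(Mul(-10, Pow(-5, -1)), Mul(Rational(1, 3), 5))), -1) = Pow(Add(Mul(190, Rational(-1, 808)), Add(Mul(-10, Rational(-1, 5)), Rational(5, 3))), -1) = Pow(Add(Rational(-95, 404), Add(2, Rational(5, 3))), -1) = Pow(Add(Rational(-95, 404), Rational(11, 3)), -1) = Pow(Rational(4159, 1212), -1) = Rational(1212, 4159)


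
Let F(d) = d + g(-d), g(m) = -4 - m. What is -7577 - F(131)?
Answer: -7835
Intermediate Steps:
F(d) = -4 + 2*d (F(d) = d + (-4 - (-1)*d) = d + (-4 + d) = -4 + 2*d)
-7577 - F(131) = -7577 - (-4 + 2*131) = -7577 - (-4 + 262) = -7577 - 1*258 = -7577 - 258 = -7835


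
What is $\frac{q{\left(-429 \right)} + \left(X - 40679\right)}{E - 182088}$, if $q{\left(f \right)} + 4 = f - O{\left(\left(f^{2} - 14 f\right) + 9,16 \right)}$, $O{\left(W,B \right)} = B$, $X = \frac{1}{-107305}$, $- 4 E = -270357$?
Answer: $\frac{17652960164}{49145153475} \approx 0.3592$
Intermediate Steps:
$E = \frac{270357}{4}$ ($E = \left(- \frac{1}{4}\right) \left(-270357\right) = \frac{270357}{4} \approx 67589.0$)
$X = - \frac{1}{107305} \approx -9.3192 \cdot 10^{-6}$
$q{\left(f \right)} = -20 + f$ ($q{\left(f \right)} = -4 + \left(f - 16\right) = -4 + \left(-16 + f\right) = -20 + f$)
$\frac{q{\left(-429 \right)} + \left(X - 40679\right)}{E - 182088} = \frac{\left(-20 - 429\right) - \frac{4365060096}{107305}}{\frac{270357}{4} - 182088} = \frac{-449 - \frac{4365060096}{107305}}{- \frac{457995}{4}} = \left(- \frac{4413240041}{107305}\right) \left(- \frac{4}{457995}\right) = \frac{17652960164}{49145153475}$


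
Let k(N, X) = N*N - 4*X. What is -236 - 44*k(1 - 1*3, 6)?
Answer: 644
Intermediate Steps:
k(N, X) = N² - 4*X
-236 - 44*k(1 - 1*3, 6) = -236 - 44*((1 - 1*3)² - 4*6) = -236 - 44*((1 - 3)² - 24) = -236 - 44*((-2)² - 24) = -236 - 44*(4 - 24) = -236 - 44*(-20) = -236 - 1*(-880) = -236 + 880 = 644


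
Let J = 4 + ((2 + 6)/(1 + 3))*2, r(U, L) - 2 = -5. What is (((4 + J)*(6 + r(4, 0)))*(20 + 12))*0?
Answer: 0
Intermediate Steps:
r(U, L) = -3 (r(U, L) = 2 - 5 = -3)
J = 8 (J = 4 + (8/4)*2 = 4 + (8*(¼))*2 = 4 + 2*2 = 4 + 4 = 8)
(((4 + J)*(6 + r(4, 0)))*(20 + 12))*0 = (((4 + 8)*(6 - 3))*(20 + 12))*0 = ((12*3)*32)*0 = (36*32)*0 = 1152*0 = 0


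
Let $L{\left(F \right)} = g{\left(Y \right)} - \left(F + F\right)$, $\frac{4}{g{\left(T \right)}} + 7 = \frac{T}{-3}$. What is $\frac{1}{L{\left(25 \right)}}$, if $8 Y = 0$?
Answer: $- \frac{7}{354} \approx -0.019774$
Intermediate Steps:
$Y = 0$ ($Y = \frac{1}{8} \cdot 0 = 0$)
$g{\left(T \right)} = \frac{4}{-7 - \frac{T}{3}}$ ($g{\left(T \right)} = \frac{4}{-7 + \frac{T}{-3}} = \frac{4}{-7 + T \left(- \frac{1}{3}\right)} = \frac{4}{-7 - \frac{T}{3}}$)
$L{\left(F \right)} = - \frac{4}{7} - 2 F$ ($L{\left(F \right)} = - \frac{12}{21 + 0} - \left(F + F\right) = - \frac{12}{21} - 2 F = \left(-12\right) \frac{1}{21} - 2 F = - \frac{4}{7} - 2 F$)
$\frac{1}{L{\left(25 \right)}} = \frac{1}{- \frac{4}{7} - 50} = \frac{1}{- \frac{354}{7}} = - \frac{7}{354}$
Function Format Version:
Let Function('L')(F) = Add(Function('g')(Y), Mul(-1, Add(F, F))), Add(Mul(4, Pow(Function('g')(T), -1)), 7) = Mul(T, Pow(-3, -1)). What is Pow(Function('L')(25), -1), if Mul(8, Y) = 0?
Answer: Rational(-7, 354) ≈ -0.019774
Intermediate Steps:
Y = 0 (Y = Mul(Rational(1, 8), 0) = 0)
Function('g')(T) = Mul(4, Pow(Add(-7, Mul(Rational(-1, 3), T)), -1)) (Function('g')(T) = Mul(4, Pow(Add(-7, Mul(T, Pow(-3, -1))), -1)) = Mul(4, Pow(Add(-7, Mul(T, Rational(-1, 3))), -1)) = Mul(4, Pow(Add(-7, Mul(Rational(-1, 3), T)), -1)))
Function('L')(F) = Add(Rational(-4, 7), Mul(-2, F)) (Function('L')(F) = Add(Mul(-12, Pow(Add(21, 0), -1)), Mul(-1, Add(F, F))) = Add(Mul(-12, Pow(21, -1)), Mul(-1, Mul(2, F))) = Add(Mul(-12, Rational(1, 21)), Mul(-2, F)) = Add(Rational(-4, 7), Mul(-2, F)))
Pow(Function('L')(25), -1) = Pow(Add(Rational(-4, 7), Mul(-2, 25)), -1) = Pow(Add(Rational(-4, 7), -50), -1) = Pow(Rational(-354, 7), -1) = Rational(-7, 354)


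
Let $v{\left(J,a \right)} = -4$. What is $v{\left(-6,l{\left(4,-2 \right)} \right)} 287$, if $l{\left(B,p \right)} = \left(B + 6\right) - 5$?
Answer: $-1148$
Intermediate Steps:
$l{\left(B,p \right)} = 1 + B$ ($l{\left(B,p \right)} = \left(6 + B\right) - 5 = 1 + B$)
$v{\left(-6,l{\left(4,-2 \right)} \right)} 287 = \left(-4\right) 287 = -1148$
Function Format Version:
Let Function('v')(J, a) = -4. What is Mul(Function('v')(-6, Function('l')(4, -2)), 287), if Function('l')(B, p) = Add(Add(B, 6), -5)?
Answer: -1148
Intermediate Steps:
Function('l')(B, p) = Add(1, B) (Function('l')(B, p) = Add(Add(6, B), -5) = Add(1, B))
Mul(Function('v')(-6, Function('l')(4, -2)), 287) = Mul(-4, 287) = -1148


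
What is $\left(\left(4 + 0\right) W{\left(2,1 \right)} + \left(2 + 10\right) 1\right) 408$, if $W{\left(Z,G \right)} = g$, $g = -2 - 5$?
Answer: $-6528$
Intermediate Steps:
$g = -7$
$W{\left(Z,G \right)} = -7$
$\left(\left(4 + 0\right) W{\left(2,1 \right)} + \left(2 + 10\right) 1\right) 408 = \left(\left(4 + 0\right) \left(-7\right) + \left(2 + 10\right) 1\right) 408 = \left(4 \left(-7\right) + 12 \cdot 1\right) 408 = \left(-28 + 12\right) 408 = \left(-16\right) 408 = -6528$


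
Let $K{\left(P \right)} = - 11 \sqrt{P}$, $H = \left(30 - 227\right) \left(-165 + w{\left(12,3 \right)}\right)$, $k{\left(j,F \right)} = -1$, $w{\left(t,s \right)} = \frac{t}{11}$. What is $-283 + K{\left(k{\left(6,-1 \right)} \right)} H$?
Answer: $-283 - 355191 i \approx -283.0 - 3.5519 \cdot 10^{5} i$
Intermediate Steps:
$w{\left(t,s \right)} = \frac{t}{11}$ ($w{\left(t,s \right)} = t \frac{1}{11} = \frac{t}{11}$)
$H = \frac{355191}{11}$ ($H = \left(30 - 227\right) \left(-165 + \frac{1}{11} \cdot 12\right) = - 197 \left(-165 + \frac{12}{11}\right) = \left(-197\right) \left(- \frac{1803}{11}\right) = \frac{355191}{11} \approx 32290.0$)
$-283 + K{\left(k{\left(6,-1 \right)} \right)} H = -283 + - 11 \sqrt{-1} \cdot \frac{355191}{11} = -283 + - 11 i \frac{355191}{11} = -283 - 355191 i$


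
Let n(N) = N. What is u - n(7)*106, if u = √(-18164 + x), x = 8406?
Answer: -742 + I*√9758 ≈ -742.0 + 98.783*I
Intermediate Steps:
u = I*√9758 (u = √(-18164 + 8406) = √(-9758) = I*√9758 ≈ 98.783*I)
u - n(7)*106 = I*√9758 - 7*106 = I*√9758 - 1*742 = I*√9758 - 742 = -742 + I*√9758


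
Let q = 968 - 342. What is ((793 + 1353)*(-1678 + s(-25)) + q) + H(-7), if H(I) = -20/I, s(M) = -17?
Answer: -25457888/7 ≈ -3.6368e+6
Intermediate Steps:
q = 626
((793 + 1353)*(-1678 + s(-25)) + q) + H(-7) = ((793 + 1353)*(-1678 - 17) + 626) - 20/(-7) = (2146*(-1695) + 626) - 20*(-⅐) = (-3637470 + 626) + 20/7 = -3636844 + 20/7 = -25457888/7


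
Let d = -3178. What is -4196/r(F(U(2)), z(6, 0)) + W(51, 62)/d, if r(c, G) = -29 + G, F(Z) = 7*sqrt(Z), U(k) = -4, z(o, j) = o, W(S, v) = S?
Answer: 13333715/73094 ≈ 182.42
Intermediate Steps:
-4196/r(F(U(2)), z(6, 0)) + W(51, 62)/d = -4196/(-29 + 6) + 51/(-3178) = -4196/(-23) + 51*(-1/3178) = -4196*(-1/23) - 51/3178 = 4196/23 - 51/3178 = 13333715/73094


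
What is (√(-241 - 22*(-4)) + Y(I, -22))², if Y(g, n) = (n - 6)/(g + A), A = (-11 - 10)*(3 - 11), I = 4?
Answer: (7 - 129*I*√17)²/1849 ≈ -152.97 - 4.0272*I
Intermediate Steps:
A = 168 (A = -21*(-8) = 168)
Y(g, n) = (-6 + n)/(168 + g) (Y(g, n) = (n - 6)/(g + 168) = (-6 + n)/(168 + g))
(√(-241 - 22*(-4)) + Y(I, -22))² = (√(-241 - 22*(-4)) + (-6 - 22)/(168 + 4))² = (√(-241 + 88) - 28/172)² = (√(-153) + (1/172)*(-28))² = (3*I*√17 - 7/43)² = (-7/43 + 3*I*√17)²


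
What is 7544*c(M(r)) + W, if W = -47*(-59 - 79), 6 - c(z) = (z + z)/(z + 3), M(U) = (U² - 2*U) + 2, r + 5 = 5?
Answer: 228574/5 ≈ 45715.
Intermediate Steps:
r = 0 (r = -5 + 5 = 0)
M(U) = 2 + U² - 2*U
c(z) = 6 - 2*z/(3 + z) (c(z) = 6 - (z + z)/(z + 3) = 6 - 2*z/(3 + z))
W = 6486 (W = -47*(-138) = 6486)
7544*c(M(r)) + W = 7544*(2*(9 + 2*(2 + 0² - 2*0))/(3 + (2 + 0² - 2*0))) + 6486 = 7544*(2*(9 + 2*(2 + 0 + 0))/(3 + (2 + 0 + 0))) + 6486 = 7544*(2*(9 + 2*2)/(3 + 2)) + 6486 = 7544*(2*(9 + 4)/5) + 6486 = 7544*(2*(⅕)*13) + 6486 = 7544*(26/5) + 6486 = 196144/5 + 6486 = 228574/5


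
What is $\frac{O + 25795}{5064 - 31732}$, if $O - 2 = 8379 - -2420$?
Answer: $- \frac{9149}{6667} \approx -1.3723$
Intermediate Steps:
$O = 10801$ ($O = 2 + \left(8379 - -2420\right) = 2 + \left(8379 + 2420\right) = 2 + 10799 = 10801$)
$\frac{O + 25795}{5064 - 31732} = \frac{10801 + 25795}{5064 - 31732} = \frac{36596}{-26668} = 36596 \left(- \frac{1}{26668}\right) = - \frac{9149}{6667}$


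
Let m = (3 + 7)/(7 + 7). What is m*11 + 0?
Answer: 55/7 ≈ 7.8571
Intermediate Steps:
m = 5/7 (m = 10/14 = 10*(1/14) = 5/7 ≈ 0.71429)
m*11 + 0 = (5/7)*11 + 0 = 55/7 + 0 = 55/7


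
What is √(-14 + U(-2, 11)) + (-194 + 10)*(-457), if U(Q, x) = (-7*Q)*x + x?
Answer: 84088 + √151 ≈ 84100.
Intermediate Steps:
U(Q, x) = x - 7*Q*x (U(Q, x) = -7*Q*x + x = x - 7*Q*x)
√(-14 + U(-2, 11)) + (-194 + 10)*(-457) = √(-14 + 11*(1 - 7*(-2))) + (-194 + 10)*(-457) = √(-14 + 11*(1 + 14)) - 184*(-457) = √(-14 + 11*15) + 84088 = √(-14 + 165) + 84088 = √151 + 84088 = 84088 + √151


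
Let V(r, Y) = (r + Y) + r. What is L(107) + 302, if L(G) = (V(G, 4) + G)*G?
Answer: 35077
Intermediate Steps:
V(r, Y) = Y + 2*r (V(r, Y) = (Y + r) + r = Y + 2*r)
L(G) = G*(4 + 3*G) (L(G) = ((4 + 2*G) + G)*G = (4 + 3*G)*G = G*(4 + 3*G))
L(107) + 302 = 107*(4 + 3*107) + 302 = 107*(4 + 321) + 302 = 107*325 + 302 = 34775 + 302 = 35077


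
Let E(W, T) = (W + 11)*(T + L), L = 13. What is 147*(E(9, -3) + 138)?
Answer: 49686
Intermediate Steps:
E(W, T) = (11 + W)*(13 + T) (E(W, T) = (W + 11)*(T + 13) = (11 + W)*(13 + T))
147*(E(9, -3) + 138) = 147*((143 + 11*(-3) + 13*9 - 3*9) + 138) = 147*((143 - 33 + 117 - 27) + 138) = 147*(200 + 138) = 147*338 = 49686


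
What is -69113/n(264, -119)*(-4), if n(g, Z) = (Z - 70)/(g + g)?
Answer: -48655552/63 ≈ -7.7231e+5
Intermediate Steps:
n(g, Z) = (-70 + Z)/(2*g) (n(g, Z) = (-70 + Z)/((2*g)) = (-70 + Z)*(1/(2*g)) = (-70 + Z)/(2*g))
-69113/n(264, -119)*(-4) = -69113*528/(-70 - 119)*(-4) = -69113/((1/2)*(1/264)*(-189))*(-4) = -69113/(-63/176)*(-4) = -69113*(-176/63)*(-4) = (12163888/63)*(-4) = -48655552/63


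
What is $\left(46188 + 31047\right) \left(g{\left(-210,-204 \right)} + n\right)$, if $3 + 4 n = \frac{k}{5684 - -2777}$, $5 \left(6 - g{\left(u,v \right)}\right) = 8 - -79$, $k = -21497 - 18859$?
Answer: $- \frac{34876282941}{33844} \approx -1.0305 \cdot 10^{6}$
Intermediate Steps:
$k = -40356$
$g{\left(u,v \right)} = - \frac{57}{5}$ ($g{\left(u,v \right)} = 6 - \frac{8 - -79}{5} = 6 - \frac{8 + 79}{5} = 6 - \frac{87}{5} = - \frac{57}{5}$)
$n = - \frac{65739}{33844}$ ($n = - \frac{3}{4} + \frac{\left(-40356\right) \frac{1}{5684 - -2777}}{4} = - \frac{3}{4} + \frac{\left(-40356\right) \frac{1}{5684 + 2777}}{4} = - \frac{3}{4} + \frac{\left(-40356\right) \frac{1}{8461}}{4} = - \frac{3}{4} + \frac{1}{4} \left(- \frac{40356}{8461}\right) = - \frac{3}{4} - \frac{10089}{8461} = - \frac{65739}{33844} \approx -1.9424$)
$\left(46188 + 31047\right) \left(g{\left(-210,-204 \right)} + n\right) = \left(46188 + 31047\right) \left(- \frac{57}{5} - \frac{65739}{33844}\right) = 77235 \left(- \frac{2257803}{169220}\right) = - \frac{34876282941}{33844}$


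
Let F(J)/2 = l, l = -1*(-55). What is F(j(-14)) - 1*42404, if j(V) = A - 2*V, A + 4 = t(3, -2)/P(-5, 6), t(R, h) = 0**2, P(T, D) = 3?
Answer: -42294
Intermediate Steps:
t(R, h) = 0
A = -4 (A = -4 + 0/3 = -4 + 0*(1/3) = -4 + 0 = -4)
l = 55
j(V) = -4 - 2*V
F(J) = 110 (F(J) = 2*55 = 110)
F(j(-14)) - 1*42404 = 110 - 1*42404 = 110 - 42404 = -42294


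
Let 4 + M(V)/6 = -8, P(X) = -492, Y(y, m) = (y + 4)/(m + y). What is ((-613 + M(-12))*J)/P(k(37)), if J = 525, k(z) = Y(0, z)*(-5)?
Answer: 119875/164 ≈ 730.95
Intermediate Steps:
Y(y, m) = (4 + y)/(m + y)
k(z) = -20/z (k(z) = ((4 + 0)/(z + 0))*(-5) = (4/z)*(-5) = -20/z)
M(V) = -72 (M(V) = -24 + 6*(-8) = -24 - 48 = -72)
((-613 + M(-12))*J)/P(k(37)) = ((-613 - 72)*525)/(-492) = -685*525*(-1/492) = -359625*(-1/492) = 119875/164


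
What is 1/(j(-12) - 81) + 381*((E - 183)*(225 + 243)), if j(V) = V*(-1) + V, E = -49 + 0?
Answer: -3350763937/81 ≈ -4.1367e+7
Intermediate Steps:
E = -49
j(V) = 0 (j(V) = -V + V = 0)
1/(j(-12) - 81) + 381*((E - 183)*(225 + 243)) = 1/(0 - 81) + 381*((-49 - 183)*(225 + 243)) = 1/(-81) + 381*(-232*468) = -1/81 + 381*(-108576) = -1/81 - 41367456 = -3350763937/81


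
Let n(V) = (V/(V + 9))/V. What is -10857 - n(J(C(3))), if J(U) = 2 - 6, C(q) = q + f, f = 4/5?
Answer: -54286/5 ≈ -10857.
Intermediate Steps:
f = ⅘ (f = 4*(⅕) = ⅘ ≈ 0.80000)
C(q) = ⅘ + q (C(q) = q + ⅘ = ⅘ + q)
J(U) = -4
n(V) = 1/(9 + V) (n(V) = (V/(9 + V))/V = 1/(9 + V))
-10857 - n(J(C(3))) = -10857 - 1/(9 - 4) = -10857 - 1/5 = -10857 - 1*⅕ = -10857 - ⅕ = -54286/5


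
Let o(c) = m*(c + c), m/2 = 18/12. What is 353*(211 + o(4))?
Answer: 82955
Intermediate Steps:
m = 3 (m = 2*(18/12) = 2*(18*(1/12)) = 2*(3/2) = 3)
o(c) = 6*c (o(c) = 3*(c + c) = 3*(2*c) = 6*c)
353*(211 + o(4)) = 353*(211 + 6*4) = 353*(211 + 24) = 353*235 = 82955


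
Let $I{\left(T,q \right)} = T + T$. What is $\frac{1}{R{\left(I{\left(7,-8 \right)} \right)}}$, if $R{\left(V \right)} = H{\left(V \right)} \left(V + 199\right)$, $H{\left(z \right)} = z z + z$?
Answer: $\frac{1}{44730} \approx 2.2356 \cdot 10^{-5}$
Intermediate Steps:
$H{\left(z \right)} = z + z^{2}$ ($H{\left(z \right)} = z^{2} + z = z + z^{2}$)
$I{\left(T,q \right)} = 2 T$
$R{\left(V \right)} = V \left(1 + V\right) \left(199 + V\right)$ ($R{\left(V \right)} = V \left(1 + V\right) \left(V + 199\right) = V \left(1 + V\right) \left(199 + V\right)$)
$\frac{1}{R{\left(I{\left(7,-8 \right)} \right)}} = \frac{1}{2 \cdot 7 \left(1 + 2 \cdot 7\right) \left(199 + 2 \cdot 7\right)} = \frac{1}{14 \left(1 + 14\right) \left(199 + 14\right)} = \frac{1}{14 \cdot 15 \cdot 213} = \frac{1}{44730}$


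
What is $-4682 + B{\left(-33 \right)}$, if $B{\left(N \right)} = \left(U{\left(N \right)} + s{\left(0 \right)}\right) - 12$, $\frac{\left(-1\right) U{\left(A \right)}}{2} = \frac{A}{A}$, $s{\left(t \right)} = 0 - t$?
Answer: $-4696$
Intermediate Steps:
$s{\left(t \right)} = - t$
$U{\left(A \right)} = -2$ ($U{\left(A \right)} = - 2 \frac{A}{A} = \left(-2\right) 1 = -2$)
$B{\left(N \right)} = -14$ ($B{\left(N \right)} = \left(-2 - 0\right) - 12 = \left(-2 + 0\right) - 12 = -2 - 12 = -14$)
$-4682 + B{\left(-33 \right)} = -4682 - 14 = -4696$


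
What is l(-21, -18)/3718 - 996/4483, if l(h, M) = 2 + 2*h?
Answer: -1941224/8333897 ≈ -0.23293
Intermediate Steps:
l(-21, -18)/3718 - 996/4483 = (2 + 2*(-21))/3718 - 996/4483 = (2 - 42)*(1/3718) - 996*1/4483 = -40*1/3718 - 996/4483 = -20/1859 - 996/4483 = -1941224/8333897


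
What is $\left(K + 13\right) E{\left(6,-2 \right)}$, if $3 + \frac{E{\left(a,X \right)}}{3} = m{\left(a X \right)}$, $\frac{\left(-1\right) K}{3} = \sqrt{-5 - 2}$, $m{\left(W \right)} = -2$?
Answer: $-195 + 45 i \sqrt{7} \approx -195.0 + 119.06 i$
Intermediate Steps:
$K = - 3 i \sqrt{7}$ ($K = - 3 \sqrt{-5 - 2} = - 3 \sqrt{-7} = - 3 i \sqrt{7} \approx - 7.9373 i$)
$E{\left(a,X \right)} = -15$ ($E{\left(a,X \right)} = -9 + 3 \left(-2\right) = -9 - 6 = -15$)
$\left(K + 13\right) E{\left(6,-2 \right)} = \left(- 3 i \sqrt{7} + 13\right) \left(-15\right) = \left(13 - 3 i \sqrt{7}\right) \left(-15\right) = -195 + 45 i \sqrt{7}$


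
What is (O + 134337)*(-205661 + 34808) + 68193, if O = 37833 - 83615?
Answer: -15129819222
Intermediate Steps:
O = -45782
(O + 134337)*(-205661 + 34808) + 68193 = (-45782 + 134337)*(-205661 + 34808) + 68193 = 88555*(-170853) + 68193 = -15129887415 + 68193 = -15129819222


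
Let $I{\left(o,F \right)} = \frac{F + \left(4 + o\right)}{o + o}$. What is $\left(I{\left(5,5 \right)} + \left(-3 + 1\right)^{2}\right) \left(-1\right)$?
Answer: $- \frac{27}{5} \approx -5.4$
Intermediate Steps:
$I{\left(o,F \right)} = \frac{4 + F + o}{2 o}$
$\left(I{\left(5,5 \right)} + \left(-3 + 1\right)^{2}\right) \left(-1\right) = \left(\frac{4 + 5 + 5}{2 \cdot 5} + \left(-3 + 1\right)^{2}\right) \left(-1\right) = \left(\frac{1}{2} \cdot \frac{1}{5} \cdot 14 + \left(-2\right)^{2}\right) \left(-1\right) = \left(\frac{7}{5} + 4\right) \left(-1\right) = \frac{27}{5} \left(-1\right) = - \frac{27}{5}$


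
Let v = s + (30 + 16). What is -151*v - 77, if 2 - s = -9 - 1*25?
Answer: -12459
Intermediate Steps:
s = 36 (s = 2 - (-9 - 1*25) = 2 - (-9 - 25) = 2 - 1*(-34) = 2 + 34 = 36)
v = 82 (v = 36 + (30 + 16) = 36 + 46 = 82)
-151*v - 77 = -151*82 - 77 = -12382 - 77 = -12459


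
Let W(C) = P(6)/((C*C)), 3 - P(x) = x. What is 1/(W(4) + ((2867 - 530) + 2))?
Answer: 16/37421 ≈ 0.00042757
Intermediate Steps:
P(x) = 3 - x
W(C) = -3/C² (W(C) = (3 - 1*6)/((C*C)) = (3 - 6)/(C²) = -3/C²)
1/(W(4) + ((2867 - 530) + 2)) = 1/(-3/4² + ((2867 - 530) + 2)) = 1/(-3*1/16 + (2337 + 2)) = 1/(-3/16 + 2339) = 1/(37421/16) = 16/37421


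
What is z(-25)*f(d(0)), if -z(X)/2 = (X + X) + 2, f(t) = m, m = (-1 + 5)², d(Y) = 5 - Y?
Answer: 1536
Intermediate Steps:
m = 16 (m = 4² = 16)
f(t) = 16
z(X) = -4 - 4*X (z(X) = -2*((X + X) + 2) = -2*(2*X + 2) = -2*(2 + 2*X) = -4 - 4*X)
z(-25)*f(d(0)) = (-4 - 4*(-25))*16 = (-4 + 100)*16 = 96*16 = 1536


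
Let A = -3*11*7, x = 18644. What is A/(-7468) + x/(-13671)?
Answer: -136075391/102095028 ≈ -1.3328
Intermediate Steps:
A = -231 (A = -33*7 = -231)
A/(-7468) + x/(-13671) = -231/(-7468) + 18644/(-13671) = -231*(-1/7468) + 18644*(-1/13671) = 231/7468 - 18644/13671 = -136075391/102095028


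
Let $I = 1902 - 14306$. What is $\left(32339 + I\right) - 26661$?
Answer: $-6726$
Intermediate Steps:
$I = -12404$
$\left(32339 + I\right) - 26661 = \left(32339 - 12404\right) - 26661 = 19935 - 26661 = -6726$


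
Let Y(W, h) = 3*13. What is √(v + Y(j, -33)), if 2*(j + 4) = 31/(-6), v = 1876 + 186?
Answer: √2101 ≈ 45.837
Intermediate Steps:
v = 2062
j = -79/12 (j = -4 + (31/(-6))/2 = -4 + (31*(-⅙))/2 = -4 + (½)*(-31/6) = -4 - 31/12 = -79/12 ≈ -6.5833)
Y(W, h) = 39
√(v + Y(j, -33)) = √(2062 + 39) = √2101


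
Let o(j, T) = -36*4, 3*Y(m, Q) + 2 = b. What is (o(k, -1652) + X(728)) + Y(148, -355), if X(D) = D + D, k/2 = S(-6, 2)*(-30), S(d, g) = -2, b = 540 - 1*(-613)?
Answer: 5087/3 ≈ 1695.7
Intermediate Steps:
b = 1153 (b = 540 + 613 = 1153)
Y(m, Q) = 1151/3 (Y(m, Q) = -⅔ + (⅓)*1153 = -⅔ + 1153/3 = 1151/3)
k = 120 (k = 2*(-2*(-30)) = 2*60 = 120)
o(j, T) = -144
X(D) = 2*D
(o(k, -1652) + X(728)) + Y(148, -355) = (-144 + 2*728) + 1151/3 = (-144 + 1456) + 1151/3 = 1312 + 1151/3 = 5087/3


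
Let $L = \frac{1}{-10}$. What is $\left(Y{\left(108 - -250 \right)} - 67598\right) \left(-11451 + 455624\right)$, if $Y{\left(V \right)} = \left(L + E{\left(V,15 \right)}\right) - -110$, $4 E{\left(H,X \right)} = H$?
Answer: $- \frac{149683191789}{5} \approx -2.9937 \cdot 10^{10}$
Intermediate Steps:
$E{\left(H,X \right)} = \frac{H}{4}$
$L = - \frac{1}{10} \approx -0.1$
$Y{\left(V \right)} = \frac{1099}{10} + \frac{V}{4}$ ($Y{\left(V \right)} = \left(- \frac{1}{10} + \frac{V}{4}\right) - -110 = \left(- \frac{1}{10} + \frac{V}{4}\right) + 110 = \frac{1099}{10} + \frac{V}{4}$)
$\left(Y{\left(108 - -250 \right)} - 67598\right) \left(-11451 + 455624\right) = \left(\left(\frac{1099}{10} + \frac{108 - -250}{4}\right) - 67598\right) \left(-11451 + 455624\right) = \left(\left(\frac{1099}{10} + \frac{108 + 250}{4}\right) - 67598\right) 444173 = \left(\left(\frac{1099}{10} + \frac{1}{4} \cdot 358\right) - 67598\right) 444173 = \left(\left(\frac{1099}{10} + \frac{179}{2}\right) - 67598\right) 444173 = \left(\frac{997}{5} - 67598\right) 444173 = \left(- \frac{336993}{5}\right) 444173 = - \frac{149683191789}{5}$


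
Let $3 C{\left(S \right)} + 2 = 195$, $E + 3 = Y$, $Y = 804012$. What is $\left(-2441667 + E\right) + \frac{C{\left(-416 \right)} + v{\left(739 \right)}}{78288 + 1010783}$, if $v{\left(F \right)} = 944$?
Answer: $- \frac{5350577504129}{3267213} \approx -1.6377 \cdot 10^{6}$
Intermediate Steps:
$E = 804009$ ($E = -3 + 804012 = 804009$)
$C{\left(S \right)} = \frac{193}{3}$ ($C{\left(S \right)} = - \frac{2}{3} + \frac{1}{3} \cdot 195 = - \frac{2}{3} + 65 = \frac{193}{3}$)
$\left(-2441667 + E\right) + \frac{C{\left(-416 \right)} + v{\left(739 \right)}}{78288 + 1010783} = \left(-2441667 + 804009\right) + \frac{\frac{193}{3} + 944}{78288 + 1010783} = -1637658 + \frac{3025}{3 \cdot 1089071} = -1637658 + \frac{3025}{3} \cdot \frac{1}{1089071} = -1637658 + \frac{3025}{3267213} = - \frac{5350577504129}{3267213}$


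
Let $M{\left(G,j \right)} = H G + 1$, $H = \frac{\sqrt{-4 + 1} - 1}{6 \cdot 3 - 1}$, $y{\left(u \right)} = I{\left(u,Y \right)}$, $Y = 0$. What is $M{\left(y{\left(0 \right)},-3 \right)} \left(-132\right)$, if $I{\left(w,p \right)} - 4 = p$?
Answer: $- \frac{1716}{17} - \frac{528 i \sqrt{3}}{17} \approx -100.94 - 53.795 i$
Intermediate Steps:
$I{\left(w,p \right)} = 4 + p$
$y{\left(u \right)} = 4$ ($y{\left(u \right)} = 4 + 0 = 4$)
$H = - \frac{1}{17} + \frac{i \sqrt{3}}{17}$ ($H = \frac{\sqrt{-3} - 1}{18 - 1} = \frac{i \sqrt{3} - 1}{17} = \left(-1 + i \sqrt{3}\right) \frac{1}{17} = - \frac{1}{17} + \frac{i \sqrt{3}}{17} \approx -0.058824 + 0.10189 i$)
$M{\left(G,j \right)} = 1 + G \left(- \frac{1}{17} + \frac{i \sqrt{3}}{17}\right)$ ($M{\left(G,j \right)} = \left(- \frac{1}{17} + \frac{i \sqrt{3}}{17}\right) G + 1 = G \left(- \frac{1}{17} + \frac{i \sqrt{3}}{17}\right) + 1 = 1 + G \left(- \frac{1}{17} + \frac{i \sqrt{3}}{17}\right)$)
$M{\left(y{\left(0 \right)},-3 \right)} \left(-132\right) = \left(1 - \frac{4 \left(1 - i \sqrt{3}\right)}{17}\right) \left(-132\right) = \left(1 - \left(\frac{4}{17} - \frac{4 i \sqrt{3}}{17}\right)\right) \left(-132\right) = \left(\frac{13}{17} + \frac{4 i \sqrt{3}}{17}\right) \left(-132\right) = - \frac{1716}{17} - \frac{528 i \sqrt{3}}{17}$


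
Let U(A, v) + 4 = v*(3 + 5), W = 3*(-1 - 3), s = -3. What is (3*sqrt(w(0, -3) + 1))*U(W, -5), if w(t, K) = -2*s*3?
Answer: -132*sqrt(19) ≈ -575.38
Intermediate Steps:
w(t, K) = 18 (w(t, K) = -2*(-3)*3 = 6*3 = 18)
W = -12 (W = 3*(-4) = -12)
U(A, v) = -4 + 8*v (U(A, v) = -4 + v*(3 + 5) = -4 + v*8 = -4 + 8*v)
(3*sqrt(w(0, -3) + 1))*U(W, -5) = (3*sqrt(18 + 1))*(-4 + 8*(-5)) = (3*sqrt(19))*(-4 - 40) = (3*sqrt(19))*(-44) = -132*sqrt(19)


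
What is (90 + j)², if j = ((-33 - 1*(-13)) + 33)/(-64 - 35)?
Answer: 79156609/9801 ≈ 8076.4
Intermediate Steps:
j = -13/99 (j = ((-33 + 13) + 33)/(-99) = (-20 + 33)*(-1/99) = 13*(-1/99) = -13/99 ≈ -0.13131)
(90 + j)² = (90 - 13/99)² = (8897/99)² = 79156609/9801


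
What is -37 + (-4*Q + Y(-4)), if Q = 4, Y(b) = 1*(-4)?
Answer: -57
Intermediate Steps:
Y(b) = -4
-37 + (-4*Q + Y(-4)) = -37 + (-4*4 - 4) = -37 + (-16 - 4) = -37 - 20 = -57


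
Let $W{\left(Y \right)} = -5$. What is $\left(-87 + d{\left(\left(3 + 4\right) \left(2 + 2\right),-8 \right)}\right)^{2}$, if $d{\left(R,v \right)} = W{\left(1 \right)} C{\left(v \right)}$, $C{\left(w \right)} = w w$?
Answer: $165649$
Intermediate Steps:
$C{\left(w \right)} = w^{2}$
$d{\left(R,v \right)} = - 5 v^{2}$
$\left(-87 + d{\left(\left(3 + 4\right) \left(2 + 2\right),-8 \right)}\right)^{2} = \left(-87 - 5 \left(-8\right)^{2}\right)^{2} = \left(-87 - 320\right)^{2} = \left(-407\right)^{2} = 165649$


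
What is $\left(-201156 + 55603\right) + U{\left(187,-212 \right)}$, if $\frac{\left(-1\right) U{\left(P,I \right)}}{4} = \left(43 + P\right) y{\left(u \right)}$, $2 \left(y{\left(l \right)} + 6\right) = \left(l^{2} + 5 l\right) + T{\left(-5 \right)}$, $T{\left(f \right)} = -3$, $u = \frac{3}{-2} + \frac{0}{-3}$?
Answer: $-136238$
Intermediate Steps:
$u = - \frac{3}{2}$ ($u = 3 \left(- \frac{1}{2}\right) + 0 \left(- \frac{1}{3}\right) = - \frac{3}{2} + 0 = - \frac{3}{2} \approx -1.5$)
$y{\left(l \right)} = - \frac{15}{2} + \frac{l^{2}}{2} + \frac{5 l}{2}$ ($y{\left(l \right)} = -6 + \frac{\left(l^{2} + 5 l\right) - 3}{2} = -6 + \frac{-3 + l^{2} + 5 l}{2} = -6 + \left(- \frac{3}{2} + \frac{l^{2}}{2} + \frac{5 l}{2}\right) = - \frac{15}{2} + \frac{l^{2}}{2} + \frac{5 l}{2}$)
$U{\left(P,I \right)} = \frac{3483}{2} + \frac{81 P}{2}$ ($U{\left(P,I \right)} = - 4 \left(43 + P\right) \left(- \frac{15}{2} + \frac{\left(- \frac{3}{2}\right)^{2}}{2} + \frac{5}{2} \left(- \frac{3}{2}\right)\right) = - 4 \left(43 + P\right) \left(- \frac{15}{2} + \frac{1}{2} \cdot \frac{9}{4} - \frac{15}{4}\right) = - 4 \left(43 + P\right) \left(- \frac{15}{2} + \frac{9}{8} - \frac{15}{4}\right) = - 4 \left(43 + P\right) \left(- \frac{81}{8}\right) = - 4 \left(- \frac{3483}{8} - \frac{81 P}{8}\right) = \frac{3483}{2} + \frac{81 P}{2}$)
$\left(-201156 + 55603\right) + U{\left(187,-212 \right)} = \left(-201156 + 55603\right) + \left(\frac{3483}{2} + \frac{81}{2} \cdot 187\right) = -145553 + \left(\frac{3483}{2} + \frac{15147}{2}\right) = -145553 + 9315 = -136238$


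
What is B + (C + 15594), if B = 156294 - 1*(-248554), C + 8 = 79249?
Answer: 499683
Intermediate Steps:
C = 79241 (C = -8 + 79249 = 79241)
B = 404848 (B = 156294 + 248554 = 404848)
B + (C + 15594) = 404848 + (79241 + 15594) = 404848 + 94835 = 499683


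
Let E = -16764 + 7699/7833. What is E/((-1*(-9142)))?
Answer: -131304713/71609286 ≈ -1.8336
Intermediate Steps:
E = -131304713/7833 (E = -16764 + 7699*(1/7833) = -16764 + 7699/7833 = -131304713/7833 ≈ -16763.)
E/((-1*(-9142))) = -131304713/(7833*((-1*(-9142)))) = -131304713/7833/9142 = -131304713/7833*1/9142 = -131304713/71609286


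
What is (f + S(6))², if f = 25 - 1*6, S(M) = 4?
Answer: 529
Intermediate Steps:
f = 19 (f = 25 - 6 = 19)
(f + S(6))² = (19 + 4)² = 23² = 529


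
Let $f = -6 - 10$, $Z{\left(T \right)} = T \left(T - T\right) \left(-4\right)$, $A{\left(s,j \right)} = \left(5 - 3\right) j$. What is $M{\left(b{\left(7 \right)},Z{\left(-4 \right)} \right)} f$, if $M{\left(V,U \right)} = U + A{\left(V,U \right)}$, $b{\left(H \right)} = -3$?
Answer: $0$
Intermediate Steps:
$A{\left(s,j \right)} = 2 j$
$Z{\left(T \right)} = 0$ ($Z{\left(T \right)} = T 0 \left(-4\right) = 0 \left(-4\right) = 0$)
$M{\left(V,U \right)} = 3 U$ ($M{\left(V,U \right)} = U + 2 U = 3 U$)
$f = -16$ ($f = -6 - 10 = -16$)
$M{\left(b{\left(7 \right)},Z{\left(-4 \right)} \right)} f = 3 \cdot 0 \left(-16\right) = 0 \left(-16\right) = 0$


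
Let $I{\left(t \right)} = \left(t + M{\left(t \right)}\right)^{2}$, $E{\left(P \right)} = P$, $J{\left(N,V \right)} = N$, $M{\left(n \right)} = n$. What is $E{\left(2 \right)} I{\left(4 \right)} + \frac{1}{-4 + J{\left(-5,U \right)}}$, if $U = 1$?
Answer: $\frac{1151}{9} \approx 127.89$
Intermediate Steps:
$I{\left(t \right)} = 4 t^{2}$ ($I{\left(t \right)} = \left(t + t\right)^{2} = \left(2 t\right)^{2} = 4 t^{2}$)
$E{\left(2 \right)} I{\left(4 \right)} + \frac{1}{-4 + J{\left(-5,U \right)}} = 2 \cdot 4 \cdot 4^{2} + \frac{1}{-4 - 5} = 2 \cdot 4 \cdot 16 + \frac{1}{-9} = 2 \cdot 64 - \frac{1}{9} = 128 - \frac{1}{9} = \frac{1151}{9}$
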